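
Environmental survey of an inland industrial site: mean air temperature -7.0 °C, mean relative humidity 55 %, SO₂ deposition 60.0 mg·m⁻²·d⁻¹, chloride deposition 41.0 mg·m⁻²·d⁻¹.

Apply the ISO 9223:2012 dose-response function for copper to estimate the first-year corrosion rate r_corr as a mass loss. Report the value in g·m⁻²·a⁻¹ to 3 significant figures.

r_corr = 1.70 g·m⁻²·a⁻¹

copper: f(T) = +0.126·(T−10) [T≤10 °C] = -2.1420
  SO₂ term: 0.0053·60.0^0.26·exp(0.059·55-2.1420) = 0.0463
  Cl⁻ term: 0.01025·41.0^0.27·exp(0.036·55+0.049·-7.0) = 0.1436
  r_corr = 0.0463 + 0.1436 = 0.1899 μm/a
Convert to mass loss: 0.1899 μm/a × 8.96 g/cm³ = 1.701 g·m⁻²·a⁻¹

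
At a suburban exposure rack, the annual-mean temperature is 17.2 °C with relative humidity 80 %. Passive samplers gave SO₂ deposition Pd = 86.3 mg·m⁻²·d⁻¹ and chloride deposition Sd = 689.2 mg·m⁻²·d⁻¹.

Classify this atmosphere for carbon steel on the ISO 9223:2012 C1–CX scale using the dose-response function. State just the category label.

CX

carbon steel: temperature factor f = -0.054·(7.2) = -0.3888
  SO₂ term: 1.77·86.3^0.52·exp(0.02·80-0.3888) = 60.36
  Cl⁻ term: 0.102·689.2^0.62·exp(0.033·80+0.04·17.2) = 163.6
  sum: 60.36 + 163.6 → r_corr = 223.9 μm/a
Category bounds: 200…700 μm/a bracket r_corr ⇒ CX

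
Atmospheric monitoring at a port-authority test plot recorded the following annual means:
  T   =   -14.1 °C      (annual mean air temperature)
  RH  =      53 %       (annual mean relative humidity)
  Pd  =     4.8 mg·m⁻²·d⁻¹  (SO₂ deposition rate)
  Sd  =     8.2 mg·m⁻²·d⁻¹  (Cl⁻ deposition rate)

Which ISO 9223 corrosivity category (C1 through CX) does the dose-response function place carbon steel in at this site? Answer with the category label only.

carbon steel: T≤10 °C ⇒ hinge +0.150·(-14.1−10) = -3.6150
  sulphur-dioxide contribution → 0.3109 μm/a
  chloride contribution → 1.23 μm/a
  ⇒ r_corr(carbon steel) = 1.541 μm/a
1.54 μm/a falls in (1.3, 25] for carbon steel → category C2

C2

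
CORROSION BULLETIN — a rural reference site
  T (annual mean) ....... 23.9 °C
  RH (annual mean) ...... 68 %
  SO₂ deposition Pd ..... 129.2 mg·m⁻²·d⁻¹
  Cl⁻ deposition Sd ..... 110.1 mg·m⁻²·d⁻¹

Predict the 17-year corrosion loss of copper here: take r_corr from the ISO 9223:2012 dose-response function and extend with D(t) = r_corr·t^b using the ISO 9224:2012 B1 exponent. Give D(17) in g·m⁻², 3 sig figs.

copper: f(T) = -0.080·(T−10) [T>10 °C] = -1.1120
  sulphur-dioxide contribution → 0.3409 μm/a
  chloride contribution → 1.361 μm/a
  total first-year rate 1.702 μm/a
Long-term exponent b (ISO 9224 Table 2, B1) = 0.667
  D(17) = 1.702 × 17^0.667 = 1.702 × 6.618 = 11.26 μm
  Mass loss = 11.26 μm × 8.96 g/cm³ = 100.9 g·m⁻²

D(17) = 101 g·m⁻²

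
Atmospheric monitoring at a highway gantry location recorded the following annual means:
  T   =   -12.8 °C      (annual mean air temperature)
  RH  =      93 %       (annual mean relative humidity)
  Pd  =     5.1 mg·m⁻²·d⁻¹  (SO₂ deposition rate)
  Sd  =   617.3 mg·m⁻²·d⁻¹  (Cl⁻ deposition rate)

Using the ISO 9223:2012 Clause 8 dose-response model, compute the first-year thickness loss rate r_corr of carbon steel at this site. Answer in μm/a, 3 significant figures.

carbon steel: temperature factor f = +0.150·(-22.8) = -3.4200
  SO₂ term: 1.77·5.1^0.52·exp(0.02·93-3.4200) = 0.8678
  Cl⁻ term: 0.102·617.3^0.62·exp(0.033·93+0.04·-12.8) = 70.66
  sum: 0.8678 + 70.66 → r_corr = 71.53 μm/a

r_corr = 71.5 μm/a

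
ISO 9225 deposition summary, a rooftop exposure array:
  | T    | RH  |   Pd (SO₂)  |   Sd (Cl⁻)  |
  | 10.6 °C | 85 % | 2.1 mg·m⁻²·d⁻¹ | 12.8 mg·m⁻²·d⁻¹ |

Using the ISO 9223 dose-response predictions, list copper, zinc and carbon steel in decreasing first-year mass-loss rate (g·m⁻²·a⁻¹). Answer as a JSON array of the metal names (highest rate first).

["carbon steel", "copper", "zinc"]

copper: temperature factor f = -0.080·(0.6) = -0.0480
  sulphur-dioxide contribution → 0.923 μm/a
  chloride contribution → 0.7314 μm/a
  total first-year rate 1.654 μm/a
  mass loss = 1.654 μm/a × 8.96 g/cm³ = 14.82 g·m⁻²·a⁻¹
zinc: temperature factor f = -0.071·(0.6) = -0.0426
  sulphur-dioxide contribution → 0.855 μm/a
  chloride contribution → 0.3637 μm/a
  ⇒ r_corr(zinc) = 1.219 μm/a
  mass loss = 1.219 μm/a × 7.14 g/cm³ = 8.702 g·m⁻²·a⁻¹
carbon steel: temperature factor f = -0.054·(0.6) = -0.0324
  sulphur-dioxide contribution → 13.8 μm/a
  chloride contribution → 12.51 μm/a
  total first-year rate 26.31 μm/a
  mass loss = 26.31 μm/a × 7.85 g/cm³ = 206.5 g·m⁻²·a⁻¹
Ordering by g·m⁻²·a⁻¹: carbon steel (207) > copper (14.8) > zinc (8.7)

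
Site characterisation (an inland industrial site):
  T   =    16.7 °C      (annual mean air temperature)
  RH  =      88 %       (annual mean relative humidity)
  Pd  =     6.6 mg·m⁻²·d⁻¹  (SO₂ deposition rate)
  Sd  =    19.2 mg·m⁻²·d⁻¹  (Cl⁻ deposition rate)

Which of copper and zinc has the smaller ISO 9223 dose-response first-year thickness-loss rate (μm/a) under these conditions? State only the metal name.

copper: T>10 °C ⇒ hinge -0.080·(16.7−10) = -0.5360
  Pd branch = 0.0053·Pd^0.26·e^(0.059·RH+f) = 0.9108 μm/a
  Cl⁻ term: 0.01025·19.2^0.27·exp(0.036·88+0.049·16.7) = 1.226
  r_corr = 0.9108 + 1.226 = 2.137 μm/a
zinc: T>10 °C ⇒ hinge -0.071·(16.7−10) = -0.4757
  Pd branch = 0.0129·Pd^0.44·e^(0.046·RH+f) = 1.053 μm/a
  Sd branch = 0.0175·Sd^0.57·e^(0.008·RH+0.085·T) = 0.7884 μm/a
  r_corr = 1.053 + 0.7884 = 1.842 μm/a
Ordering by μm/a: copper (2.14) > zinc (1.84)

zinc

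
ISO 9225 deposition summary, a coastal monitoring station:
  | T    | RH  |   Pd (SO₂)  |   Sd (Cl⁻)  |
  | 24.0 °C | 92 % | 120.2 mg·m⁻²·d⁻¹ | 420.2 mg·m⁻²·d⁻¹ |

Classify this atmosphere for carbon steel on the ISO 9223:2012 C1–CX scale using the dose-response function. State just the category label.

carbon steel: temperature factor f = -0.054·(14.0) = -0.7560
  sulphur-dioxide contribution → 63.14 μm/a
  chloride contribution → 234.7 μm/a
  ⇒ r_corr(carbon steel) = 297.9 μm/a
298 μm/a falls in (200, 700] for carbon steel → category CX

CX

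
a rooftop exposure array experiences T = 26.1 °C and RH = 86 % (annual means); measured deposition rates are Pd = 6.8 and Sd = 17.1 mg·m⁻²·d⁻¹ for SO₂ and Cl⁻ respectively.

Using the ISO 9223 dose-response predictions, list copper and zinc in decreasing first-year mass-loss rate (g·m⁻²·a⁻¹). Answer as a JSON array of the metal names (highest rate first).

["copper", "zinc"]

copper: T>10 °C ⇒ hinge -0.080·(26.1−10) = -1.2880
  SO₂ term: 0.0053·6.8^0.26·exp(0.059·86-1.2880) = 0.3846
  Sd branch = 0.01025·Sd^0.27·e^(0.036·RH+0.049·T) = 1.752 μm/a
  r_corr = 0.3846 + 1.752 = 2.137 μm/a
  mass loss = 2.137 μm/a × 8.96 g/cm³ = 19.15 g·m⁻²·a⁻¹
zinc: f(T) = -0.071·(T−10) [T>10 °C] = -1.1431
  Pd branch = 0.0129·Pd^0.44·e^(0.046·RH+f) = 0.4995 μm/a
  Cl⁻ term: 0.0175·17.1^0.57·exp(0.008·86+0.085·26.1) = 1.615
  r_corr = 0.4995 + 1.615 = 2.114 μm/a
  mass loss = 2.114 μm/a × 7.14 g/cm³ = 15.1 g·m⁻²·a⁻¹
Ordering by g·m⁻²·a⁻¹: copper (19.1) > zinc (15.1)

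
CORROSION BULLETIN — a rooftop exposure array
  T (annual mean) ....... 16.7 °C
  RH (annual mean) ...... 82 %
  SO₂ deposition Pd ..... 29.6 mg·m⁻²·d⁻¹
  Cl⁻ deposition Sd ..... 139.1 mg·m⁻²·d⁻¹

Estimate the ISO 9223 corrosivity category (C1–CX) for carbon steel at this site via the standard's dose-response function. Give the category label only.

carbon steel: T>10 °C ⇒ hinge -0.054·(16.7−10) = -0.3618
  sulphur-dioxide contribution → 37 μm/a
  chloride contribution → 63.5 μm/a
  total first-year rate 100.5 μm/a
ISO 9223 Table 2 (carbon steel): 80 < 100 ≤ 200 μm/a ⇒ C5

C5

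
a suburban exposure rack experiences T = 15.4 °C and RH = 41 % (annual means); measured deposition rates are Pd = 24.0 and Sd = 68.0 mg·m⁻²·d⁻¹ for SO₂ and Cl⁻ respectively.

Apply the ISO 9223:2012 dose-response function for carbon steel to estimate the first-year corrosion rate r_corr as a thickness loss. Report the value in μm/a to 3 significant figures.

carbon steel: f(T) = -0.054·(T−10) [T>10 °C] = -0.2916
  Pd branch = 1.77·Pd^0.52·e^(0.02·RH+f) = 15.67 μm/a
  Sd branch = 0.102·Sd^0.62·e^(0.033·RH+0.04·T) = 9.997 μm/a
  sum: 15.67 + 9.997 → r_corr = 25.67 μm/a

r_corr = 25.7 μm/a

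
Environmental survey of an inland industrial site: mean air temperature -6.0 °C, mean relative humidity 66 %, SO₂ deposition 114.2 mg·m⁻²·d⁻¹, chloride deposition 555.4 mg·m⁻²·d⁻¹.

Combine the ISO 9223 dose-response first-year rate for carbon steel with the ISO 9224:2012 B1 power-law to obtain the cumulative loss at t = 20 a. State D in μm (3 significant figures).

carbon steel: T≤10 °C ⇒ hinge +0.150·(-6.0−10) = -2.4000
  Pd branch = 1.77·Pd^0.52·e^(0.02·RH+f) = 7.062 μm/a
  Sd branch = 0.102·Sd^0.62·e^(0.033·RH+0.04·T) = 35.64 μm/a
  sum: 7.062 + 35.64 → r_corr = 42.7 μm/a
Power-law: D(20) = r_corr · 20^0.523
  D(20) = 42.7 × 20^0.523 = 42.7 × 4.791 = 204.6 μm

D(20) = 205 μm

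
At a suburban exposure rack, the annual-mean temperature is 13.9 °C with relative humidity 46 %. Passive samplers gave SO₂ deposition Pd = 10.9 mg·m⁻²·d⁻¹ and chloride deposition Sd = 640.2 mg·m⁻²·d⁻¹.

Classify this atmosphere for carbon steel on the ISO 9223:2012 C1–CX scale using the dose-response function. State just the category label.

C4

carbon steel: f(T) = -0.054·(T−10) [T>10 °C] = -0.2106
  SO₂ term: 1.77·10.9^0.52·exp(0.02·46-0.2106) = 12.46
  Sd branch = 0.102·Sd^0.62·e^(0.033·RH+0.04·T) = 44.59 μm/a
  r_corr = 12.46 + 44.59 = 57.05 μm/a
ISO 9223 Table 2 (carbon steel): 50 < 57.1 ≤ 80 μm/a ⇒ C4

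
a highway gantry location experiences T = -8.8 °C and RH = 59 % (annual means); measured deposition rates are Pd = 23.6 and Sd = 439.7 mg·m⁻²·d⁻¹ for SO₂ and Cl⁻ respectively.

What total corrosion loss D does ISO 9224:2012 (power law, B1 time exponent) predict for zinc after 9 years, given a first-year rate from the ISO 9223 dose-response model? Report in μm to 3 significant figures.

D(9) = 4.83 μm

zinc: T≤10 °C ⇒ hinge +0.038·(-8.8−10) = -0.7144
  SO₂ term: 0.0129·23.6^0.44·exp(0.046·59-0.7144) = 0.3829
  Sd branch = 0.0175·Sd^0.57·e^(0.008·RH+0.085·T) = 0.4264 μm/a
  r_corr = 0.3829 + 0.4264 = 0.8093 μm/a
Power-law: D(9) = r_corr · 9^0.813
  D(9) = 0.8093 × 9^0.813 = 0.8093 × 5.968 = 4.829 μm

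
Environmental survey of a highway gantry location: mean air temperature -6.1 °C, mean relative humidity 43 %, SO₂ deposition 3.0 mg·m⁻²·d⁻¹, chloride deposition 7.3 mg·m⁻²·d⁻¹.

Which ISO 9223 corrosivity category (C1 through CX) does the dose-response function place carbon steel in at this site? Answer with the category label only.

C2

carbon steel: T≤10 °C ⇒ hinge +0.150·(-6.1−10) = -2.4150
  sulphur-dioxide contribution → 0.6618 μm/a
  chloride contribution → 1.133 μm/a
  ⇒ r_corr(carbon steel) = 1.795 μm/a
1.79 μm/a falls in (1.3, 25] for carbon steel → category C2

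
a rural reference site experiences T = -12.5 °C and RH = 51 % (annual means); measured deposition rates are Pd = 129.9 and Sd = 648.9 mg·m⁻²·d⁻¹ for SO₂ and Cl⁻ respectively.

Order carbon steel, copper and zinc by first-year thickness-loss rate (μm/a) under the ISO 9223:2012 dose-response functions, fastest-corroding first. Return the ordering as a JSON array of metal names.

["carbon steel", "zinc", "copper"]

carbon steel: f(T) = +0.150·(T−10) [T≤10 °C] = -3.3750
  SO₂ term: 1.77·129.9^0.52·exp(0.02·51-3.3750) = 2.11
  Sd branch = 0.102·Sd^0.62·e^(0.033·RH+0.04·T) = 18.45 μm/a
  sum: 2.11 + 18.45 → r_corr = 20.56 μm/a
copper: f(T) = +0.126·(T−10) [T≤10 °C] = -2.8350
  SO₂ term: 0.0053·129.9^0.26·exp(0.059·51-2.8350) = 0.02236
  Cl⁻ term: 0.01025·648.9^0.27·exp(0.036·51+0.049·-12.5) = 0.2002
  r_corr = 0.02236 + 0.2002 = 0.2225 μm/a
zinc: T≤10 °C ⇒ hinge +0.038·(-12.5−10) = -0.8550
  SO₂ term: 0.0129·129.9^0.44·exp(0.046·51-0.8550) = 0.4877
  Sd branch = 0.0175·Sd^0.57·e^(0.008·RH+0.085·T) = 0.3645 μm/a
  r_corr = 0.4877 + 0.3645 = 0.8522 μm/a
Ordering by μm/a: carbon steel (20.6) > zinc (0.852) > copper (0.223)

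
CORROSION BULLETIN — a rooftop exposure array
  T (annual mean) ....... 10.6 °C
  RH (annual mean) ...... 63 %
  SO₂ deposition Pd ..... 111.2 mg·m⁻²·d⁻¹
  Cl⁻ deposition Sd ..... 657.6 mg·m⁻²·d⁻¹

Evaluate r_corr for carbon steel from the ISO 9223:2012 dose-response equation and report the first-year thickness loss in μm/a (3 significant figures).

carbon steel: T>10 °C ⇒ hinge -0.054·(10.6−10) = -0.0324
  sulphur-dioxide contribution → 70 μm/a
  chloride contribution → 69.63 μm/a
  total first-year rate 139.6 μm/a

r_corr = 140 μm/a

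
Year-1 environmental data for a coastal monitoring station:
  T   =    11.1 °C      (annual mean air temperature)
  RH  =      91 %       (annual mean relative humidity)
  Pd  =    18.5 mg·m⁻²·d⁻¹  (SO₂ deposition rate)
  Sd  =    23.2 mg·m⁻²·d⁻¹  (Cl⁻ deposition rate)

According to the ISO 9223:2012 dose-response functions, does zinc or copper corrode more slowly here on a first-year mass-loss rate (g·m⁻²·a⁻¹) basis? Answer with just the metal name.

zinc

zinc: f(T) = -0.071·(T−10) [T>10 °C] = -0.0781
  SO₂ term: 0.0129·18.5^0.44·exp(0.046·91-0.0781) = 2.833
  Sd branch = 0.0175·Sd^0.57·e^(0.008·RH+0.085·T) = 0.5588 μm/a
  sum: 2.833 + 0.5588 → r_corr = 3.391 μm/a
  mass loss = 3.391 μm/a × 7.14 g/cm³ = 24.21 g·m⁻²·a⁻¹
copper: f(T) = -0.080·(T−10) [T>10 °C] = -0.0880
  SO₂ term: 0.0053·18.5^0.26·exp(0.059·91-0.0880) = 2.225
  Sd branch = 0.01025·Sd^0.27·e^(0.036·RH+0.049·T) = 1.092 μm/a
  sum: 2.225 + 1.092 → r_corr = 3.317 μm/a
  mass loss = 3.317 μm/a × 8.96 g/cm³ = 29.72 g·m⁻²·a⁻¹
Ordering by g·m⁻²·a⁻¹: copper (29.7) > zinc (24.2)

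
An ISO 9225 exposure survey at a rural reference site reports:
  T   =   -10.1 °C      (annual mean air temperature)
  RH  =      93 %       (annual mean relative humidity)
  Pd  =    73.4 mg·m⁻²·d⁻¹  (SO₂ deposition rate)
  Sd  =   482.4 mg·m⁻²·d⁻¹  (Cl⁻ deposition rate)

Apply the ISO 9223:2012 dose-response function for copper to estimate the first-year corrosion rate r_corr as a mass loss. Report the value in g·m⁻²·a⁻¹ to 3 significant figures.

copper: f(T) = +0.126·(T−10) [T≤10 °C] = -2.5326
  sulphur-dioxide contribution → 0.3108 μm/a
  chloride contribution → 0.9426 μm/a
  total first-year rate 1.253 μm/a
Convert to mass loss: 1.253 μm/a × 8.96 g/cm³ = 11.23 g·m⁻²·a⁻¹

r_corr = 11.2 g·m⁻²·a⁻¹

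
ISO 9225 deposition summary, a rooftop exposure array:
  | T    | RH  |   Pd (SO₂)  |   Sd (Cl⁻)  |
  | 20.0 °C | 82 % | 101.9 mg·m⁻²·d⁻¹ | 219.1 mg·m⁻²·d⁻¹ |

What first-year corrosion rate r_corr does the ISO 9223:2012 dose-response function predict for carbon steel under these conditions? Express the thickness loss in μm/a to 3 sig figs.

r_corr = 155 μm/a

carbon steel: T>10 °C ⇒ hinge -0.054·(20.0−10) = -0.5400
  sulphur-dioxide contribution → 58.88 μm/a
  chloride contribution → 96.04 μm/a
  total first-year rate 154.9 μm/a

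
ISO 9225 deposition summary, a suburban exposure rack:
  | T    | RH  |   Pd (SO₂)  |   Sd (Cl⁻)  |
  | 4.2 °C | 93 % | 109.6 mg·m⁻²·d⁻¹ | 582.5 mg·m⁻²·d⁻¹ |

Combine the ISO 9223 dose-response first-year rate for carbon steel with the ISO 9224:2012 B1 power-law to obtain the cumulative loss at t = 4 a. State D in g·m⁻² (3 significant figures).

carbon steel: f(T) = +0.150·(T−10) [T≤10 °C] = -0.8700
  Pd branch = 1.77·Pd^0.52·e^(0.02·RH+f) = 54.78 μm/a
  Sd branch = 0.102·Sd^0.62·e^(0.033·RH+0.04·T) = 134.6 μm/a
  sum: 54.78 + 134.6 → r_corr = 189.3 μm/a
Long-term exponent b (ISO 9224 Table 2, B1) = 0.523
  D(4) = 189.3 × 4^0.523 = 189.3 × 2.065 = 390.9 μm
  Mass loss = 390.9 μm × 7.85 g/cm³ = 3069 g·m⁻²

D(4) = 3.07e+03 g·m⁻²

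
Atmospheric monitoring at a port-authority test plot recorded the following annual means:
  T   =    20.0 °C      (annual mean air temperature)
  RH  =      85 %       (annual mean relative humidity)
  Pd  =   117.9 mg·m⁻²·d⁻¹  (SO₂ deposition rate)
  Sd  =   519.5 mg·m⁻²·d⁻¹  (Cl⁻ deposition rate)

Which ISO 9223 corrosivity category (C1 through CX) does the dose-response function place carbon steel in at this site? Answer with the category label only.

CX

carbon steel: T>10 °C ⇒ hinge -0.054·(20.0−10) = -0.5400
  SO₂ term: 1.77·117.9^0.52·exp(0.02·85-0.5400) = 67.44
  Cl⁻ term: 0.102·519.5^0.62·exp(0.033·85+0.04·20.0) = 181.1
  sum: 67.44 + 181.1 → r_corr = 248.5 μm/a
ISO 9223 Table 2 (carbon steel): 200 < 249 ≤ 700 μm/a ⇒ CX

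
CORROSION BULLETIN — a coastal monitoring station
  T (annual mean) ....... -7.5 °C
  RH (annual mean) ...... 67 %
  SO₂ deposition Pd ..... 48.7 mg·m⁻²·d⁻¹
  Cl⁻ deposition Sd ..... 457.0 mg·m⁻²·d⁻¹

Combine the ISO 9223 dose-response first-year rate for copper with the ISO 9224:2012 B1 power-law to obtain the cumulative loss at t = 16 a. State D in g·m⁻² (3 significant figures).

copper: T≤10 °C ⇒ hinge +0.126·(-7.5−10) = -2.2050
  Pd branch = 0.0053·Pd^0.26·e^(0.059·RH+f) = 0.08359 μm/a
  Sd branch = 0.01025·Sd^0.27·e^(0.036·RH+0.049·T) = 0.4138 μm/a
  r_corr = 0.08359 + 0.4138 = 0.4974 μm/a
ISO 9224: D(t) = r_corr · t^b with b = 0.667 (copper, B1)
  D(16) = 0.4974 × 16^0.667 = 0.4974 × 6.355 = 3.161 μm
  Mass loss = 3.161 μm × 8.96 g/cm³ = 28.33 g·m⁻²

D(16) = 28.3 g·m⁻²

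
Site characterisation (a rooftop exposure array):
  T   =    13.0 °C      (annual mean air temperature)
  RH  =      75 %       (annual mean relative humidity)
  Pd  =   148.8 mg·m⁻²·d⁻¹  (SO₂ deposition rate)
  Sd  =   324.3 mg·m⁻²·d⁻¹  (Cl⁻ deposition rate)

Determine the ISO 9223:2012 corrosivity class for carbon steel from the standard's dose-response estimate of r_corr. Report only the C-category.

carbon steel: T>10 °C ⇒ hinge -0.054·(13.0−10) = -0.1620
  Pd branch = 1.77·Pd^0.52·e^(0.02·RH+f) = 90.95 μm/a
  Cl⁻ term: 0.102·324.3^0.62·exp(0.033·75+0.04·13.0) = 73.47
  r_corr = 90.95 + 73.47 = 164.4 μm/a
Category bounds: 80…200 μm/a bracket r_corr ⇒ C5

C5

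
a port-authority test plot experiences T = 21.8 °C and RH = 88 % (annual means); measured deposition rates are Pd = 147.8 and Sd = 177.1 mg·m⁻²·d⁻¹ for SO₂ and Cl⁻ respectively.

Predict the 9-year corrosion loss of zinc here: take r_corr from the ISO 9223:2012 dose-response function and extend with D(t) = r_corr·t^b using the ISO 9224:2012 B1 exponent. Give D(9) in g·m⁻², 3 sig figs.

D(9) = 307 g·m⁻²

zinc: T>10 °C ⇒ hinge -0.071·(21.8−10) = -0.8378
  sulphur-dioxide contribution → 2.88 μm/a
  chloride contribution → 4.315 μm/a
  ⇒ r_corr(zinc) = 7.195 μm/a
ISO 9224: D(t) = r_corr · t^b with b = 0.813 (zinc, B1)
  D(9) = 7.195 × 9^0.813 = 7.195 × 5.968 = 42.94 μm
  Mass loss = 42.94 μm × 7.14 g/cm³ = 306.6 g·m⁻²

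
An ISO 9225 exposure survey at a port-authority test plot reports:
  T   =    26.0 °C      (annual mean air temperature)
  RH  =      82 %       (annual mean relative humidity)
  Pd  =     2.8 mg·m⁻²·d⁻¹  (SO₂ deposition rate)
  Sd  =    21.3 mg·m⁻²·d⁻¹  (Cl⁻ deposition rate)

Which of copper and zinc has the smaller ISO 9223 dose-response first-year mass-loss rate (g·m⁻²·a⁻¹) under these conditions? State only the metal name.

zinc

copper: T>10 °C ⇒ hinge -0.080·(26.0−10) = -1.2800
  SO₂ term: 0.0053·2.8^0.26·exp(0.059·82-1.2800) = 0.2431
  Cl⁻ term: 0.01025·21.3^0.27·exp(0.036·82+0.049·26.0) = 1.602
  sum: 0.2431 + 1.602 → r_corr = 1.845 μm/a
  mass loss = 1.845 μm/a × 8.96 g/cm³ = 16.53 g·m⁻²·a⁻¹
zinc: T>10 °C ⇒ hinge -0.071·(26.0−10) = -1.1360
  SO₂ term: 0.0129·2.8^0.44·exp(0.046·82-1.1360) = 0.2832
  Sd branch = 0.0175·Sd^0.57·e^(0.008·RH+0.085·T) = 1.758 μm/a
  r_corr = 0.2832 + 1.758 = 2.041 μm/a
  mass loss = 2.041 μm/a × 7.14 g/cm³ = 14.57 g·m⁻²·a⁻¹
Ordering by g·m⁻²·a⁻¹: copper (16.5) > zinc (14.6)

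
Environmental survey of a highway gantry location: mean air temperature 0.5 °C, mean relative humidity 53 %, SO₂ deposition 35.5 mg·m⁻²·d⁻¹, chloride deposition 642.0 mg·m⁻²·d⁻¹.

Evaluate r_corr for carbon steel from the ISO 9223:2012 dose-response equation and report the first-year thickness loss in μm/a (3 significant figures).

r_corr = 40.8 μm/a

carbon steel: temperature factor f = +0.150·(-9.5) = -1.4250
  Pd branch = 1.77·Pd^0.52·e^(0.02·RH+f) = 7.863 μm/a
  Sd branch = 0.102·Sd^0.62·e^(0.033·RH+0.04·T) = 32.93 μm/a
  sum: 7.863 + 32.93 → r_corr = 40.79 μm/a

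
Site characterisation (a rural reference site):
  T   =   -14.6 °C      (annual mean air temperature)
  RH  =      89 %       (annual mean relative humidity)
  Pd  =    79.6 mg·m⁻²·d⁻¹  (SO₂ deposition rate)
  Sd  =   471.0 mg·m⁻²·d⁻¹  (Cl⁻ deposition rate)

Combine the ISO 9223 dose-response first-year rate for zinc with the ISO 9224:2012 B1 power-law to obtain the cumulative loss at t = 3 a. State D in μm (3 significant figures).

D(3) = 5.93 μm

zinc: T≤10 °C ⇒ hinge +0.038·(-14.6−10) = -0.9348
  SO₂ term: 0.0129·79.6^0.44·exp(0.046·89-0.9348) = 2.085
  Sd branch = 0.0175·Sd^0.57·e^(0.008·RH+0.085·T) = 0.3443 μm/a
  sum: 2.085 + 0.3443 → r_corr = 2.429 μm/a
Long-term exponent b (ISO 9224 Table 2, B1) = 0.813
  D(3) = 2.429 × 3^0.813 = 2.429 × 2.443 = 5.933 μm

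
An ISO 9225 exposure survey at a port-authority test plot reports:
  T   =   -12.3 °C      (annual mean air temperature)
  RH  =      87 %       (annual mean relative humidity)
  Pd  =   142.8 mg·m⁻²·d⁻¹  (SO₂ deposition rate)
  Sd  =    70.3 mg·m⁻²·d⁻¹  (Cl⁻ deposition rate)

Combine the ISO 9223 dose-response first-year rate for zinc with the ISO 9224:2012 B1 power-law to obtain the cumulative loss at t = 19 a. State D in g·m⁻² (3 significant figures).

D(19) = 221 g·m⁻²

zinc: f(T) = +0.038·(T−10) [T≤10 °C] = -0.8474
  SO₂ term: 0.0129·142.8^0.44·exp(0.046·87-0.8474) = 2.683
  Cl⁻ term: 0.0175·70.3^0.57·exp(0.008·87+0.085·-12.3) = 0.1393
  r_corr = 2.683 + 0.1393 = 2.823 μm/a
Power-law: D(19) = r_corr · 19^0.813
  D(19) = 2.823 × 19^0.813 = 2.823 × 10.96 = 30.92 μm
  Mass loss = 30.92 μm × 7.14 g/cm³ = 220.8 g·m⁻²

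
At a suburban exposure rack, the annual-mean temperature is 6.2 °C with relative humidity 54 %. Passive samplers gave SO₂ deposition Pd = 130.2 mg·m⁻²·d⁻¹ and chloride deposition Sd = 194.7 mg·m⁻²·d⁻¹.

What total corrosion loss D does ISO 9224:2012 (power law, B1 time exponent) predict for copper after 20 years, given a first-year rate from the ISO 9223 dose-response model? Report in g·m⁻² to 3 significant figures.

D(20) = 45.2 g·m⁻²

copper: T≤10 °C ⇒ hinge +0.126·(6.2−10) = -0.4788
  sulphur-dioxide contribution → 0.2817 μm/a
  chloride contribution → 0.4028 μm/a
  total first-year rate 0.6845 μm/a
ISO 9224: D(t) = r_corr · t^b with b = 0.667 (copper, B1)
  D(20) = 0.6845 × 20^0.667 = 0.6845 × 7.375 = 5.048 μm
  Mass loss = 5.048 μm × 8.96 g/cm³ = 45.23 g·m⁻²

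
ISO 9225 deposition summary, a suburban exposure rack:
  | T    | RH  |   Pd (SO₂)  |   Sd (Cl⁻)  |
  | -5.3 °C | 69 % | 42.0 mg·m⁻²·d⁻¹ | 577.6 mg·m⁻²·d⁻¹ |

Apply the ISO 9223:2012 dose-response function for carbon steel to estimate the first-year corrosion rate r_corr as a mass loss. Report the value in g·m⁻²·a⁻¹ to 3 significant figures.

r_corr = 364 g·m⁻²·a⁻¹

carbon steel: temperature factor f = +0.150·(-15.3) = -2.2950
  Pd branch = 1.77·Pd^0.52·e^(0.02·RH+f) = 4.951 μm/a
  Cl⁻ term: 0.102·577.6^0.62·exp(0.033·69+0.04·-5.3) = 41.46
  r_corr = 4.951 + 41.46 = 46.41 μm/a
Convert to mass loss: 46.41 μm/a × 7.85 g/cm³ = 364.3 g·m⁻²·a⁻¹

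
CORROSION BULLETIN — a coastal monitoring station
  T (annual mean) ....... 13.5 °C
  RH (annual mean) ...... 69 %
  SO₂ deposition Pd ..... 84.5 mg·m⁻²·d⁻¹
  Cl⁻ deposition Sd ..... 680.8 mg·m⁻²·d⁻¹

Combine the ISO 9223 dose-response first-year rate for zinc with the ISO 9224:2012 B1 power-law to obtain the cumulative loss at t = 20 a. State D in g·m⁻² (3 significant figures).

D(20) = 460 g·m⁻²

zinc: f(T) = -0.071·(T−10) [T>10 °C] = -0.2485
  SO₂ term: 0.0129·84.5^0.44·exp(0.046·69-0.2485) = 1.694
  Cl⁻ term: 0.0175·680.8^0.57·exp(0.008·69+0.085·13.5) = 3.944
  r_corr = 1.694 + 3.944 = 5.638 μm/a
Long-term exponent b (ISO 9224 Table 2, B1) = 0.813
  D(20) = 5.638 × 20^0.813 = 5.638 × 11.42 = 64.4 μm
  Mass loss = 64.4 μm × 7.14 g/cm³ = 459.8 g·m⁻²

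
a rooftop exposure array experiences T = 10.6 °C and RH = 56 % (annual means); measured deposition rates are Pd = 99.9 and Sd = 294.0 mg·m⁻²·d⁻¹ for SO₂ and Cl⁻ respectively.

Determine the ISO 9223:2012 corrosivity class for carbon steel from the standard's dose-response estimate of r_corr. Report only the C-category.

C5

carbon steel: temperature factor f = -0.054·(0.6) = -0.0324
  SO₂ term: 1.77·99.9^0.52·exp(0.02·56-0.0324) = 57.56
  Sd branch = 0.102·Sd^0.62·e^(0.033·RH+0.04·T) = 33.55 μm/a
  sum: 57.56 + 33.55 → r_corr = 91.11 μm/a
91.1 μm/a falls in (80, 200] for carbon steel → category C5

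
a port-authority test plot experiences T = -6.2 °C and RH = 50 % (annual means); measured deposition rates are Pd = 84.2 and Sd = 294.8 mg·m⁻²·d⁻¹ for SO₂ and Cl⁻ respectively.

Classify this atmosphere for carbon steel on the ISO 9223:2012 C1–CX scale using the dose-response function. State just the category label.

C2

carbon steel: T≤10 °C ⇒ hinge +0.150·(-6.2−10) = -2.4300
  SO₂ term: 1.77·84.2^0.52·exp(0.02·50-2.4300) = 4.247
  Sd branch = 0.102·Sd^0.62·e^(0.033·RH+0.04·T) = 14.08 μm/a
  r_corr = 4.247 + 14.08 = 18.33 μm/a
Category bounds: 1.3…25 μm/a bracket r_corr ⇒ C2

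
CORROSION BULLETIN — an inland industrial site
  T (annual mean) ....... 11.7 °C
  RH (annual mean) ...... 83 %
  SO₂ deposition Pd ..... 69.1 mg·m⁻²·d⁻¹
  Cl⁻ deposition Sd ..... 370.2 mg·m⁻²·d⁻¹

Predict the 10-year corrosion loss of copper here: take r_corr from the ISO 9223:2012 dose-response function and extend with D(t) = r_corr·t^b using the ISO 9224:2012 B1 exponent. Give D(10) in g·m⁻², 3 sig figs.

copper: temperature factor f = -0.080·(1.7) = -0.1360
  sulphur-dioxide contribution → 1.863 μm/a
  chloride contribution → 1.782 μm/a
  ⇒ r_corr(copper) = 3.645 μm/a
ISO 9224: D(t) = r_corr · t^b with b = 0.667 (copper, B1)
  D(10) = 3.645 × 10^0.667 = 3.645 × 4.645 = 16.93 μm
  Mass loss = 16.93 μm × 8.96 g/cm³ = 151.7 g·m⁻²

D(10) = 152 g·m⁻²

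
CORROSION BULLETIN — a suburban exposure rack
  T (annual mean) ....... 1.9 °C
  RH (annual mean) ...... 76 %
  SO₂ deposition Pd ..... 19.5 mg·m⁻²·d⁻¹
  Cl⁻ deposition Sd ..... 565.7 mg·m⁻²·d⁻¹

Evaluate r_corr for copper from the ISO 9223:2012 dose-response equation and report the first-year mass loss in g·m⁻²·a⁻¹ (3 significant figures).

r_corr = 11.9 g·m⁻²·a⁻¹

copper: T≤10 °C ⇒ hinge +0.126·(1.9−10) = -1.0206
  SO₂ term: 0.0053·19.5^0.26·exp(0.059·76-1.0206) = 0.3663
  Cl⁻ term: 0.01025·565.7^0.27·exp(0.036·76+0.049·1.9) = 0.9607
  r_corr = 0.3663 + 0.9607 = 1.327 μm/a
Convert to mass loss: 1.327 μm/a × 8.96 g/cm³ = 11.89 g·m⁻²·a⁻¹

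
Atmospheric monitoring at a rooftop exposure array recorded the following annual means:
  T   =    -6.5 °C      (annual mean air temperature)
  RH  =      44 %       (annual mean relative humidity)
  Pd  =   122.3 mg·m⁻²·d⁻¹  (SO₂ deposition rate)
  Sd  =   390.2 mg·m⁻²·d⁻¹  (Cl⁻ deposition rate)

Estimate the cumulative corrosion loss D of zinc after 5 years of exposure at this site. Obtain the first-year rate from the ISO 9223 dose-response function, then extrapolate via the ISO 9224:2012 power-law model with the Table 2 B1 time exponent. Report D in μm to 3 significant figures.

D(5) = 3.19 μm

zinc: temperature factor f = +0.038·(-16.5) = -0.6270
  sulphur-dioxide contribution → 0.4323 μm/a
  chloride contribution → 0.4295 μm/a
  total first-year rate 0.8618 μm/a
ISO 9224: D(t) = r_corr · t^b with b = 0.813 (zinc, B1)
  D(5) = 0.8618 × 5^0.813 = 0.8618 × 3.701 = 3.189 μm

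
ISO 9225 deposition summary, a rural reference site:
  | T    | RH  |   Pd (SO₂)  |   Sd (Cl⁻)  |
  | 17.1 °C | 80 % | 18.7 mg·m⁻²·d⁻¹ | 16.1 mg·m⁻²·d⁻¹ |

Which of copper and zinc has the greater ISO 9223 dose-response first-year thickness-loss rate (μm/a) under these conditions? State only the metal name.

copper: temperature factor f = -0.080·(7.1) = -0.5680
  Pd branch = 0.0053·Pd^0.26·e^(0.059·RH+f) = 0.7213 μm/a
  Cl⁻ term: 0.01025·16.1^0.27·exp(0.036·80+0.049·17.1) = 0.8938
  r_corr = 0.7213 + 0.8938 = 1.615 μm/a
zinc: temperature factor f = -0.071·(7.1) = -0.5041
  SO₂ term: 0.0129·18.7^0.44·exp(0.046·80-0.5041) = 1.121
  Sd branch = 0.0175·Sd^0.57·e^(0.008·RH+0.085·T) = 0.692 μm/a
  r_corr = 1.121 + 0.692 = 1.813 μm/a
Ordering by μm/a: zinc (1.81) > copper (1.62)

zinc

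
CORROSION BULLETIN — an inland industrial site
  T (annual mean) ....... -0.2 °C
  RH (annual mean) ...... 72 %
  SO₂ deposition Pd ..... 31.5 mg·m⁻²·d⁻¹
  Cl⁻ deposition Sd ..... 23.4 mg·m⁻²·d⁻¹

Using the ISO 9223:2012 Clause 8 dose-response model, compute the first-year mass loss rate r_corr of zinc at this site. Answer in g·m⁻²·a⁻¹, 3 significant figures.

zinc: temperature factor f = +0.038·(-10.2) = -0.3876
  Pd branch = 0.0129·Pd^0.44·e^(0.046·RH+f) = 1.096 μm/a
  Sd branch = 0.0175·Sd^0.57·e^(0.008·RH+0.085·T) = 0.1846 μm/a
  sum: 1.096 + 0.1846 → r_corr = 1.281 μm/a
Convert to mass loss: 1.281 μm/a × 7.14 g/cm³ = 9.145 g·m⁻²·a⁻¹

r_corr = 9.15 g·m⁻²·a⁻¹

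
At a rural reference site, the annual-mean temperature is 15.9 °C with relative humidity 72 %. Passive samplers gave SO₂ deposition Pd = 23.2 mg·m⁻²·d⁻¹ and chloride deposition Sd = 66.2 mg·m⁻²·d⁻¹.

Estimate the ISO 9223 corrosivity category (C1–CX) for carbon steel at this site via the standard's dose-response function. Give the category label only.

carbon steel: temperature factor f = -0.054·(5.9) = -0.3186
  Pd branch = 1.77·Pd^0.52·e^(0.02·RH+f) = 27.86 μm/a
  Sd branch = 0.102·Sd^0.62·e^(0.033·RH+0.04·T) = 27.9 μm/a
  r_corr = 27.86 + 27.9 = 55.77 μm/a
Category bounds: 50…80 μm/a bracket r_corr ⇒ C4

C4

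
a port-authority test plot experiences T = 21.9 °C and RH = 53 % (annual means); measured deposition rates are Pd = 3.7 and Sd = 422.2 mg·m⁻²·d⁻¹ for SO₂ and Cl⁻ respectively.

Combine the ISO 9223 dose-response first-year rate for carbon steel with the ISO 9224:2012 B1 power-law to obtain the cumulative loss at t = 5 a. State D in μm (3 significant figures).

D(5) = 151 μm

carbon steel: T>10 °C ⇒ hinge -0.054·(21.9−10) = -0.6426
  SO₂ term: 1.77·3.7^0.52·exp(0.02·53-0.6426) = 5.305
  Sd branch = 0.102·Sd^0.62·e^(0.033·RH+0.04·T) = 59.76 μm/a
  r_corr = 5.305 + 59.76 = 65.07 μm/a
Long-term exponent b (ISO 9224 Table 2, B1) = 0.523
  D(5) = 65.07 × 5^0.523 = 65.07 × 2.32 = 151 μm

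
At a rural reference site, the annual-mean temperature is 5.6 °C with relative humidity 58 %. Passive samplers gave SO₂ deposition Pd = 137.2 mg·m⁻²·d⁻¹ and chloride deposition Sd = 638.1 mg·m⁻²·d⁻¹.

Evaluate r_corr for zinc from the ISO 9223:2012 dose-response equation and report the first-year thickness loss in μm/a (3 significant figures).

r_corr = 3.15 μm/a

zinc: T≤10 °C ⇒ hinge +0.038·(5.6−10) = -0.1672
  sulphur-dioxide contribution → 1.371 μm/a
  chloride contribution → 1.779 μm/a
  ⇒ r_corr(zinc) = 3.15 μm/a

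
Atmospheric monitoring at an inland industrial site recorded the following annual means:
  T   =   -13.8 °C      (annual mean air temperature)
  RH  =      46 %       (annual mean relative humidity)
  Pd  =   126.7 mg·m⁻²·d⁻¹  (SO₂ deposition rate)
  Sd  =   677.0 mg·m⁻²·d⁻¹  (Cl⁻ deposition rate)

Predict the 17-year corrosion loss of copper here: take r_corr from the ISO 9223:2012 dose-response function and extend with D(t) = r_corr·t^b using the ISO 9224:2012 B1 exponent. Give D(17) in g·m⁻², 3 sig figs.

D(17) = 10.2 g·m⁻²

copper: f(T) = +0.126·(T−10) [T≤10 °C] = -2.9988
  sulphur-dioxide contribution → 0.01404 μm/a
  chloride contribution → 0.1587 μm/a
  total first-year rate 0.1727 μm/a
Long-term exponent b (ISO 9224 Table 2, B1) = 0.667
  D(17) = 0.1727 × 17^0.667 = 0.1727 × 6.618 = 1.143 μm
  Mass loss = 1.143 μm × 8.96 g/cm³ = 10.24 g·m⁻²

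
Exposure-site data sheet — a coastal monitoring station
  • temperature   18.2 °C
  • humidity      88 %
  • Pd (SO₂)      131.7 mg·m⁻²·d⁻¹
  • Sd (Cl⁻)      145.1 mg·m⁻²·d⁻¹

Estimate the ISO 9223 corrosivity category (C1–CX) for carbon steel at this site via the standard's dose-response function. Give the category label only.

carbon steel: f(T) = -0.054·(T−10) [T>10 °C] = -0.4428
  Pd branch = 1.77·Pd^0.52·e^(0.02·RH+f) = 83.6 μm/a
  Cl⁻ term: 0.102·145.1^0.62·exp(0.033·88+0.04·18.2) = 84.37
  sum: 83.6 + 84.37 → r_corr = 168 μm/a
168 μm/a falls in (80, 200] for carbon steel → category C5

C5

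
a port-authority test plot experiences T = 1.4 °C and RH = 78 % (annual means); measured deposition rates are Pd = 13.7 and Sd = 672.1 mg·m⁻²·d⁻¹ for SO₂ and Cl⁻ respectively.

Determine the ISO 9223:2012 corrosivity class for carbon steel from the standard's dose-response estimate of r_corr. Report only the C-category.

carbon steel: temperature factor f = +0.150·(-8.6) = -1.2900
  sulphur-dioxide contribution → 9.043 μm/a
  chloride contribution → 80.13 μm/a
  total first-year rate 89.17 μm/a
ISO 9223 Table 2 (carbon steel): 80 < 89.2 ≤ 200 μm/a ⇒ C5

C5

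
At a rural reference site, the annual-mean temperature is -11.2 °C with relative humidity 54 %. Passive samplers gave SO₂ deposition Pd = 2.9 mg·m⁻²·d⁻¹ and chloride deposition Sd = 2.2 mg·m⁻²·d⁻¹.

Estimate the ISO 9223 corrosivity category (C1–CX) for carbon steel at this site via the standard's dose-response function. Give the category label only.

carbon steel: f(T) = +0.150·(T−10) [T≤10 °C] = -3.1800
  Pd branch = 1.77·Pd^0.52·e^(0.02·RH+f) = 0.3771 μm/a
  Sd branch = 0.102·Sd^0.62·e^(0.033·RH+0.04·T) = 0.6313 μm/a
  sum: 0.3771 + 0.6313 → r_corr = 1.008 μm/a
Category bounds: 0…1.3 μm/a bracket r_corr ⇒ C1

C1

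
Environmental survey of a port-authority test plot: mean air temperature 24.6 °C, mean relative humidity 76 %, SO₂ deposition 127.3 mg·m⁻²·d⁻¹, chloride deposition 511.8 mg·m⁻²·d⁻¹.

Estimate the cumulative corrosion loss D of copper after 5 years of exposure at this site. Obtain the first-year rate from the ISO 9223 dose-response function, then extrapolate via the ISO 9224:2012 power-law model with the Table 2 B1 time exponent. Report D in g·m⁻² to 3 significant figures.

copper: T>10 °C ⇒ hinge -0.080·(24.6−10) = -1.1680
  SO₂ term: 0.0053·127.3^0.26·exp(0.059·76-1.1680) = 0.5148
  Cl⁻ term: 0.01025·511.8^0.27·exp(0.036·76+0.049·24.6) = 2.844
  sum: 0.5148 + 2.844 → r_corr = 3.359 μm/a
Power-law: D(5) = r_corr · 5^0.667
  D(5) = 3.359 × 5^0.667 = 3.359 × 2.926 = 9.826 μm
  Mass loss = 9.826 μm × 8.96 g/cm³ = 88.04 g·m⁻²

D(5) = 88.0 g·m⁻²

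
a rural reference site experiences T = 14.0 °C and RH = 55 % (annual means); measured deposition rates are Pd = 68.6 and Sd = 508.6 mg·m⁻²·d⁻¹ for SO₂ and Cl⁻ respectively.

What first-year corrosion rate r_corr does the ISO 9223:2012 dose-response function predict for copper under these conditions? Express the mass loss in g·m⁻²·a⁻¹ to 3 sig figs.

copper: f(T) = -0.080·(T−10) [T>10 °C] = -0.3200
  sulphur-dioxide contribution → 0.2965 μm/a
  chloride contribution → 0.793 μm/a
  total first-year rate 1.09 μm/a
Convert to mass loss: 1.09 μm/a × 8.96 g/cm³ = 9.762 g·m⁻²·a⁻¹

r_corr = 9.76 g·m⁻²·a⁻¹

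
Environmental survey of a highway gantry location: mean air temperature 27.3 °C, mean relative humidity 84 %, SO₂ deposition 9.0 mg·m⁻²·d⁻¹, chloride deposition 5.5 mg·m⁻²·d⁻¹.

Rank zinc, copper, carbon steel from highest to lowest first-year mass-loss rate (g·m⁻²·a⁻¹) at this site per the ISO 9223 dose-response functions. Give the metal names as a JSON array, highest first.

zinc: f(T) = -0.071·(T−10) [T>10 °C] = -1.2283
  sulphur-dioxide contribution → 0.4733 μm/a
  chloride contribution → 0.9219 μm/a
  total first-year rate 1.395 μm/a
  mass loss = 1.395 μm/a × 7.14 g/cm³ = 9.961 g·m⁻²·a⁻¹
copper: T>10 °C ⇒ hinge -0.080·(27.3−10) = -1.3840
  sulphur-dioxide contribution → 0.3339 μm/a
  chloride contribution → 1.273 μm/a
  total first-year rate 1.607 μm/a
  mass loss = 1.607 μm/a × 8.96 g/cm³ = 14.4 g·m⁻²·a⁻¹
carbon steel: f(T) = -0.054·(T−10) [T>10 °C] = -0.9342
  sulphur-dioxide contribution → 11.7 μm/a
  chloride contribution → 13.99 μm/a
  ⇒ r_corr(carbon steel) = 25.68 μm/a
  mass loss = 25.68 μm/a × 7.85 g/cm³ = 201.6 g·m⁻²·a⁻¹
Ordering by g·m⁻²·a⁻¹: carbon steel (202) > copper (14.4) > zinc (9.96)

["carbon steel", "copper", "zinc"]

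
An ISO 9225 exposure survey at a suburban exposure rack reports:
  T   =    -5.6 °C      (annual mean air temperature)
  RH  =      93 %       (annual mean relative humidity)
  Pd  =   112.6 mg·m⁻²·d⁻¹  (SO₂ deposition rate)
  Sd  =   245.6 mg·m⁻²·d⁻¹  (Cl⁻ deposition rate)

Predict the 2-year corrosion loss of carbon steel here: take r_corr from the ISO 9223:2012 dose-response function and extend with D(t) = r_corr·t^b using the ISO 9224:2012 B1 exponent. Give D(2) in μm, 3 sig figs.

D(2) = 94.8 μm

carbon steel: f(T) = +0.150·(T−10) [T≤10 °C] = -2.3400
  sulphur-dioxide contribution → 12.77 μm/a
  chloride contribution → 53.22 μm/a
  total first-year rate 66 μm/a
Long-term exponent b (ISO 9224 Table 2, B1) = 0.523
  D(2) = 66 × 2^0.523 = 66 × 1.437 = 94.83 μm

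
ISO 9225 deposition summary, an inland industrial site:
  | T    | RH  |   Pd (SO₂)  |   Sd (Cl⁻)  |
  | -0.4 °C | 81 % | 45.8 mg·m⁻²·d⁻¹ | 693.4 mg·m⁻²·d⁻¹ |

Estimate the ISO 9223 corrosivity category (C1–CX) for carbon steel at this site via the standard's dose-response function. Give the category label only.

C5

carbon steel: f(T) = +0.150·(T−10) [T≤10 °C] = -1.5600
  SO₂ term: 1.77·45.8^0.52·exp(0.02·81-1.5600) = 13.73
  Cl⁻ term: 0.102·693.4^0.62·exp(0.033·81+0.04·-0.4) = 83.93
  r_corr = 13.73 + 83.93 = 97.66 μm/a
97.7 μm/a falls in (80, 200] for carbon steel → category C5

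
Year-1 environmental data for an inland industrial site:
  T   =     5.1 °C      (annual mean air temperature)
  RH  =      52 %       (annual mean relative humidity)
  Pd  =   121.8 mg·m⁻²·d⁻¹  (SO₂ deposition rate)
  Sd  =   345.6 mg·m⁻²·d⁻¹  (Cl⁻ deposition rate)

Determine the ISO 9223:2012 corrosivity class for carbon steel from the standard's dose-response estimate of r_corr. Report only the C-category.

C4

carbon steel: temperature factor f = +0.150·(-4.9) = -0.7350
  Pd branch = 1.77·Pd^0.52·e^(0.02·RH+f) = 29.17 μm/a
  Cl⁻ term: 0.102·345.6^0.62·exp(0.033·52+0.04·5.1) = 26.08
  sum: 29.17 + 26.08 → r_corr = 55.26 μm/a
Category bounds: 50…80 μm/a bracket r_corr ⇒ C4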